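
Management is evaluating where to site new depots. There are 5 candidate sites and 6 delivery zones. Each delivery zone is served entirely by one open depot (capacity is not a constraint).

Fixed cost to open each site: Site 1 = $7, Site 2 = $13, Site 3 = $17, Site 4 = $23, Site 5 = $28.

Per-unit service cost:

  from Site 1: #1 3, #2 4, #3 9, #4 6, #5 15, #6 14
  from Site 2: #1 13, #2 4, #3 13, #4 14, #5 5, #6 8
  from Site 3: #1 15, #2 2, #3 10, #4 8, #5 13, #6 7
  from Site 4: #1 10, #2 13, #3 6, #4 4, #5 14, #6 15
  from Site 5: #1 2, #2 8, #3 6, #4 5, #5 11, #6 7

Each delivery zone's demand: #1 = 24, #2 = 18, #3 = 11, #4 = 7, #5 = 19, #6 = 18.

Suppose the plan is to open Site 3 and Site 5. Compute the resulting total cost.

Each delivery zone is assigned to its cheapest site among the open ones.
{Site 3, Site 5}: #1→Site 5 2·24=48, #2→Site 3 2·18=36, #3→Site 5 6·11=66, #4→Site 5 5·7=35, #5→Site 5 11·19=209, #6→Site 3 7·18=126. Service 520; fixed 45; total 565.

Total cost: 565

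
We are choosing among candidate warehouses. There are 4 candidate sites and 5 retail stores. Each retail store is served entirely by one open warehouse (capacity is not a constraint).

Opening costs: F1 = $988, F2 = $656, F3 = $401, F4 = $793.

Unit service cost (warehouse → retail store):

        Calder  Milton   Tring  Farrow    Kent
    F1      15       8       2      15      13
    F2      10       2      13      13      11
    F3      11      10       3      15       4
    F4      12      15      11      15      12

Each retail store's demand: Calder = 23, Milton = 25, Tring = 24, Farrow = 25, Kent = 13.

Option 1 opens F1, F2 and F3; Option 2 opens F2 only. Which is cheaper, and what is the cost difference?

Option 2 is cheaper by 1034.

Option 1: {F1, F2, F3}: Calder→F2 10·23=230, Milton→F2 2·25=50, Tring→F1 2·24=48, Farrow→F2 13·25=325, Kent→F3 4·13=52. Service 705; fixed 2045; total 2750.
Option 2: {F2}: Calder→F2 10·23=230, Milton→F2 2·25=50, Tring→F2 13·24=312, Farrow→F2 13·25=325, Kent→F2 11·13=143. Service 1060; fixed 656; total 1716.
Difference: |2750 − 1716| = 1034.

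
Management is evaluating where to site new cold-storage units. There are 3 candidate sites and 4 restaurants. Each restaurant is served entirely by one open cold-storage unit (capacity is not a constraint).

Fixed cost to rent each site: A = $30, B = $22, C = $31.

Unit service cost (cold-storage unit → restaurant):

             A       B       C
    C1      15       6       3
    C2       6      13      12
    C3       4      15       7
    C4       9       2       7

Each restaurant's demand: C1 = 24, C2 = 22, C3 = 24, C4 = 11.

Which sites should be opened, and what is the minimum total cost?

Open A, B and C; minimum total cost 405.

For any fixed open set, each restaurant goes to its cheapest open site; total = fixed + service.
{A, B, C}: C1→C 3·24=72, C2→A 6·22=132, C3→A 4·24=96, C4→B 2·11=22. Service 322; fixed 83; total 405.
{A, C}: service 377 + fixed 61 = 438
{A, B}: C1→B 6·24=144, C2→A 6·22=132, C3→A 4·24=96, C4→B 2·11=22. Service 394; fixed 52; total 446.
{B}: C1→B 6·24=144, C2→B 13·22=286, C3→B 15·24=360, C4→B 2·11=22. Service 812; fixed 22; total 834.
(All 7 nonempty subsets were checked; A, B and C is lowest.)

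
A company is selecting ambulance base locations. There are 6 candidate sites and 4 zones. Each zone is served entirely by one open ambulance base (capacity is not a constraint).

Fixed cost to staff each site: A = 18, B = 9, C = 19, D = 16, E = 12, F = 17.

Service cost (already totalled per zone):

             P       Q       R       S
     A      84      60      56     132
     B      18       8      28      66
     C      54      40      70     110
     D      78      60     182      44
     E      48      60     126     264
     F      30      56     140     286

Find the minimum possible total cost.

For any fixed open set, each zone goes to its cheapest open site; total = fixed + service.
{B, D}: P→B 18, Q→B 8, R→B 28, S→D 44. Service 98; fixed 25; total 123.
{B}: P→B 18, Q→B 8, R→B 28, S→B 66. Service 120; fixed 9; total 129.
{B, D, E}: service 98 + fixed 37 = 135
{A, B, C, D, E, F}: P→B 18, Q→B 8, R→B 28, S→D 44. Service 98; fixed 91; total 189.
No other subset beats 123.

Minimum total cost: 123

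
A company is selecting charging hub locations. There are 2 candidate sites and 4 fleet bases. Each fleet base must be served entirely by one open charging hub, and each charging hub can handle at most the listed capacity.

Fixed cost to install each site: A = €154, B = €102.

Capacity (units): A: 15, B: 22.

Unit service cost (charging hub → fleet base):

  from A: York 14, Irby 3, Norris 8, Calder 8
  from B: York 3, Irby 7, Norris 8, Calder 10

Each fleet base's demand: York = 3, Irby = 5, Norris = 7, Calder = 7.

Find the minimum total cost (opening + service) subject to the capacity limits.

Open {B}: York→B 3·3=9, Irby→B 7·5=35, Norris→B 8·7=56, Calder→B 10·7=70.
Loads: B carries 22/22. Service 170; fixed 102; total 272.
Next best feasible plan costs 392.

Minimum total cost: 272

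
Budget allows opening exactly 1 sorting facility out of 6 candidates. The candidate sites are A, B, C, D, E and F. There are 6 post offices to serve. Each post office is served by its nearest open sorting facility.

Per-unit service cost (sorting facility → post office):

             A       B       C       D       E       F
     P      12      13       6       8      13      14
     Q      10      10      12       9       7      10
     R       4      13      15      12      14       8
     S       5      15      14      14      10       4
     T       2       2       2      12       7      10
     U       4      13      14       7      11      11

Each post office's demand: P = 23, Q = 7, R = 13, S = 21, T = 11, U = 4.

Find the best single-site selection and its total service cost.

Choose A only; total service cost 541.

With exactly 1 open, each post office uses its cheapest among the chosen.
{A}: P→A 12·23=276, Q→A 10·7=70, R→A 4·13=52, S→A 5·21=105, T→A 2·11=22, U→A 4·4=16. Service cost 541.
{F}: service cost 734
{C}: service cost 789
Among all 6 size-1 choices, {A} is lowest.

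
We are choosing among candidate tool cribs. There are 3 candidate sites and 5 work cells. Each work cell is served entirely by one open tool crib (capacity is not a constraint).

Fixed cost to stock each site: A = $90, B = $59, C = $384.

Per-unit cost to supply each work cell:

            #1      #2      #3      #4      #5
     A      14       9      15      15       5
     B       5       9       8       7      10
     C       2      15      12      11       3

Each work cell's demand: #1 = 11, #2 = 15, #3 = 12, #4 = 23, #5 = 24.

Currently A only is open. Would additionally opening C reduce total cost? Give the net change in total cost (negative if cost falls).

No — net change +76 (cost rises by 76).

Current service cost with {A}: 934.
Adding C: each work cell re-picks its cheapest; new service cost 626, saving 308.
Extra fixed cost: 384. Net change = 384 − 308 = 76.
(Totals: 1024 → 1100.)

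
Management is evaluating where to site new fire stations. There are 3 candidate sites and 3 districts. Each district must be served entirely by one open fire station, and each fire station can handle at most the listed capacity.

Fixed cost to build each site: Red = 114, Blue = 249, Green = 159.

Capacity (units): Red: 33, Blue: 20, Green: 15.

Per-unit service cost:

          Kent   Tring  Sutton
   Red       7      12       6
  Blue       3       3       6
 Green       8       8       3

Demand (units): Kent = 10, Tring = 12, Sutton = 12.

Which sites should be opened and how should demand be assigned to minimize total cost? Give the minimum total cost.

Open {Red, Green}: Kent→Red 7·10=70, Tring→Green 8·12=96, Sutton→Red 6·12=72.
Loads: Red carries 22/33, Green carries 12/15. Service 238; fixed 273; total 511.
Next best feasible plan costs 523.

Minimum total cost: 511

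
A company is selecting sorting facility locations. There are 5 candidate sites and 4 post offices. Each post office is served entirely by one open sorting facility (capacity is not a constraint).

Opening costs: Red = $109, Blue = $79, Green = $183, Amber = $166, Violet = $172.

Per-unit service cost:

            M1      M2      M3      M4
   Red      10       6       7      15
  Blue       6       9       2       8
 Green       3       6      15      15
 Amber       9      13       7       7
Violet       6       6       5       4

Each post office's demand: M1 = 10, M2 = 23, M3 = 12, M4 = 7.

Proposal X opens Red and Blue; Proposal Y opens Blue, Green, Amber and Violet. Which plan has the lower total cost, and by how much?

Proposal X: {Red, Blue}: M1→Blue 6·10=60, M2→Red 6·23=138, M3→Blue 2·12=24, M4→Blue 8·7=56. Service 278; fixed 188; total 466.
Proposal Y: {Blue, Green, Amber, Violet}: M1→Green 3·10=30, M2→Green 6·23=138, M3→Blue 2·12=24, M4→Violet 4·7=28. Service 220; fixed 600; total 820.
Difference: |466 − 820| = 354.

Proposal X is cheaper by 354.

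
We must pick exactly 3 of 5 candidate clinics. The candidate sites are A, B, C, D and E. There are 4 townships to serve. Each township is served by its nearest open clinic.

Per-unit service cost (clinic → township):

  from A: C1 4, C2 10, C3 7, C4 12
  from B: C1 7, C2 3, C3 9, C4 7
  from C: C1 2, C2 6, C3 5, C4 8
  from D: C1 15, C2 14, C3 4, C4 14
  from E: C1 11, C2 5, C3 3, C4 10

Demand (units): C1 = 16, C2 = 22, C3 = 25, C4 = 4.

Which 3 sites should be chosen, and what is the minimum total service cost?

With exactly 3 open, each township uses its cheapest among the chosen.
{B, C, E}: C1→C 2·16=32, C2→B 3·22=66, C3→E 3·25=75, C4→B 7·4=28. Service cost 201.
{B, C, D}: service cost 226
{A, B, E}: service cost 233
Among all 10 size-3 choices, {B, C, E} is lowest.

Choose B, C and E; total service cost 201.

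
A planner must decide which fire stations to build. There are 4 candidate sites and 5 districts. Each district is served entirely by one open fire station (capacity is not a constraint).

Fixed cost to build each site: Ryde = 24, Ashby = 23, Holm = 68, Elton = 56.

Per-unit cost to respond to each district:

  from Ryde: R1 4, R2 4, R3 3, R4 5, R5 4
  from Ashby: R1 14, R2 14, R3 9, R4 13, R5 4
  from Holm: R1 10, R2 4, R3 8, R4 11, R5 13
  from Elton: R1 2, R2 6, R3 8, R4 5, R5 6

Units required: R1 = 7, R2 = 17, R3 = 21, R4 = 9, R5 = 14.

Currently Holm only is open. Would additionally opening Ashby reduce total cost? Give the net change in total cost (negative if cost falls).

Yes — net change −103 (cost falls by 103).

Current service cost with {Holm}: 587.
Adding Ashby: each district re-picks its cheapest; new service cost 461, saving 126.
Extra fixed cost: 23. Net change = 23 − 126 = -103.
(Totals: 655 → 552.)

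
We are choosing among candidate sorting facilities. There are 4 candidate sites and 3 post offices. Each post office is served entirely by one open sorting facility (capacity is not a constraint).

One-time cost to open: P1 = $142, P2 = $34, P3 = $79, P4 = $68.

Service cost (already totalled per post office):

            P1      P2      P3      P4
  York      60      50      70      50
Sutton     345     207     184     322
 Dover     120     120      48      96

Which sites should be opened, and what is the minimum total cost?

Open P3 only; minimum total cost 381.

For any fixed open set, each post office goes to its cheapest open site; total = fixed + service.
{P3}: York→P3 70, Sutton→P3 184, Dover→P3 48. Service 302; fixed 79; total 381.
{P2, P3}: York→P2 50, Sutton→P3 184, Dover→P3 48. Service 282; fixed 113; total 395.
{P2}: service 377 + fixed 34 = 411
{P1, P2, P3, P4}: York→P2 50, Sutton→P3 184, Dover→P3 48. Service 282; fixed 323; total 605.
No other subset beats 381.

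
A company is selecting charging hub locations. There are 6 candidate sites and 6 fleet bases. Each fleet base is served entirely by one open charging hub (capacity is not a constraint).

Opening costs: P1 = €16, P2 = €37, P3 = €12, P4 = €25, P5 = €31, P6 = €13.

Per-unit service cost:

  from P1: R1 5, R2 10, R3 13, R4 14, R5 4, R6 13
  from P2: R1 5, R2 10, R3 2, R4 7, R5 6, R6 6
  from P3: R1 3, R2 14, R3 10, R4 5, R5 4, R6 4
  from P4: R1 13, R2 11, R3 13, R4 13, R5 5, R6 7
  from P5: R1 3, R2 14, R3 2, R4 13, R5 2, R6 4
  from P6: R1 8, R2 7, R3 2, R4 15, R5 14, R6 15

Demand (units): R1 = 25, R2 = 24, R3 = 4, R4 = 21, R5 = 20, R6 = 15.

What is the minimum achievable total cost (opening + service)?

Minimum total cost: 512

For any fixed open set, each fleet base goes to its cheapest open site; total = fixed + service.
{P3, P5, P6}: R1→P3 3·25=75, R2→P6 7·24=168, R3→P5 2·4=8, R4→P3 5·21=105, R5→P5 2·20=40, R6→P3 4·15=60. Service 456; fixed 56; total 512.
{P3, P6}: service 496 + fixed 25 = 521
{P1, P3, P5, P6}: service 456 + fixed 72 = 528
{P1, P2, P3, P4, P5, P6}: R1→P3 3·25=75, R2→P6 7·24=168, R3→P2 2·4=8, R4→P3 5·21=105, R5→P5 2·20=40, R6→P3 4·15=60. Service 456; fixed 134; total 590.
No other subset beats 512.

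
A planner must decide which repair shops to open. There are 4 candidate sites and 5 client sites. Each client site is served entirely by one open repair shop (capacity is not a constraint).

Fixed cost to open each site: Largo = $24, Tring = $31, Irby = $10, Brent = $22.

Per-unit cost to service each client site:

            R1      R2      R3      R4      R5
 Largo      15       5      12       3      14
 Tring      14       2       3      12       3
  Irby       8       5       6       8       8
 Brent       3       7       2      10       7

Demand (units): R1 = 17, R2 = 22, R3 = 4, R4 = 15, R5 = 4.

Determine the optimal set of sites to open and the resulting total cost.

For any fixed open set, each client site goes to its cheapest open site; total = fixed + service.
{Largo, Tring, Brent}: R1→Brent 3·17=51, R2→Tring 2·22=44, R3→Brent 2·4=8, R4→Largo 3·15=45, R5→Tring 3·4=12. Service 160; fixed 77; total 237.
{Largo, Tring, Irby, Brent}: service 160 + fixed 87 = 247
{Largo, Brent}: R1→Brent 3·17=51, R2→Largo 5·22=110, R3→Brent 2·4=8, R4→Largo 3·15=45, R5→Brent 7·4=28. Service 242; fixed 46; total 288.
{Irby}: service 422 + fixed 10 = 432
(All 15 nonempty subsets were checked; Largo, Tring and Brent is lowest.)

Open Largo, Tring and Brent; minimum total cost 237.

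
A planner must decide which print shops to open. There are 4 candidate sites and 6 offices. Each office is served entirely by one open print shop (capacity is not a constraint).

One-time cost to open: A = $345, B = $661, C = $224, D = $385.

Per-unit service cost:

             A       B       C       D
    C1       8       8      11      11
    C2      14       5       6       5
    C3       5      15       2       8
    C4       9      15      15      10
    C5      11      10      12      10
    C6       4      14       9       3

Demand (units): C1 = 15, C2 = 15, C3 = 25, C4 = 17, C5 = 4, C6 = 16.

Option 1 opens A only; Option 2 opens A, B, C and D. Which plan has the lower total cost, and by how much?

Option 1: {A}: C1→A 8·15=120, C2→A 14·15=210, C3→A 5·25=125, C4→A 9·17=153, C5→A 11·4=44, C6→A 4·16=64. Service 716; fixed 345; total 1061.
Option 2: {A, B, C, D}: C1→A 8·15=120, C2→B 5·15=75, C3→C 2·25=50, C4→A 9·17=153, C5→B 10·4=40, C6→D 3·16=48. Service 486; fixed 1615; total 2101.
Difference: |1061 − 2101| = 1040.

Option 1 is cheaper by 1040.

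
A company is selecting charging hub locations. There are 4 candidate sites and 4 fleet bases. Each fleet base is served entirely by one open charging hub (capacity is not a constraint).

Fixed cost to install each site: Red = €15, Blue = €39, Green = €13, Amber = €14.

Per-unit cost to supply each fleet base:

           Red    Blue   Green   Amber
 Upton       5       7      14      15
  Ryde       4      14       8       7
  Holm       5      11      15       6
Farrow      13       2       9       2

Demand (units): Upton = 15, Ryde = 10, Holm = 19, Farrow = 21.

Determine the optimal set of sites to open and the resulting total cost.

Open Red and Amber; minimum total cost 281.

For any fixed open set, each fleet base goes to its cheapest open site; total = fixed + service.
{Red, Amber}: Upton→Red 5·15=75, Ryde→Red 4·10=40, Holm→Red 5·19=95, Farrow→Amber 2·21=42. Service 252; fixed 29; total 281.
{Red, Green, Amber}: service 252 + fixed 42 = 294
{Red, Blue}: service 252 + fixed 54 = 306
{Red, Blue, Green, Amber}: service 252 + fixed 81 = 333
No other subset beats 281.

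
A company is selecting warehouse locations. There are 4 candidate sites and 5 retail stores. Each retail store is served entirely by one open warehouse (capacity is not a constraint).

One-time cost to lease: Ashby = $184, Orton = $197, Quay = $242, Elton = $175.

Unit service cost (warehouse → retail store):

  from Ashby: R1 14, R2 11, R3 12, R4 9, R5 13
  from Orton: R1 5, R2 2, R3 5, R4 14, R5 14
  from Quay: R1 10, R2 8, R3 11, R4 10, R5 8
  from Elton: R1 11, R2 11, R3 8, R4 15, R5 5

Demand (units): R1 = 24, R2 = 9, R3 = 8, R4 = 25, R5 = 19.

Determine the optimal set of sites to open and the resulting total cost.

For any fixed open set, each retail store goes to its cheapest open site; total = fixed + service.
{Orton}: R1→Orton 5·24=120, R2→Orton 2·9=18, R3→Orton 5·8=40, R4→Orton 14·25=350, R5→Orton 14·19=266. Service 794; fixed 197; total 991.
{Orton, Elton}: R1→Orton 5·24=120, R2→Orton 2·9=18, R3→Orton 5·8=40, R4→Orton 14·25=350, R5→Elton 5·19=95. Service 623; fixed 372; total 995.
{Orton, Quay}: service 580 + fixed 439 = 1019
{Ashby, Orton, Quay, Elton}: R1→Orton 5·24=120, R2→Orton 2·9=18, R3→Orton 5·8=40, R4→Ashby 9·25=225, R5→Elton 5·19=95. Service 498; fixed 798; total 1296.
No other subset beats 991.

Open Orton only; minimum total cost 991.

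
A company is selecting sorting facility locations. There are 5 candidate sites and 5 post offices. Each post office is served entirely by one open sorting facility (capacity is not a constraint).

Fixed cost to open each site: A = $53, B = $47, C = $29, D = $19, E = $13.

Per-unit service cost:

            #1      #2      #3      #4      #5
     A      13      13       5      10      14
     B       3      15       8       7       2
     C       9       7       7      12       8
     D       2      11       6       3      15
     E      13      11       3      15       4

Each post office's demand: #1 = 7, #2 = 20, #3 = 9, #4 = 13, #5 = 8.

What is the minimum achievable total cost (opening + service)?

For any fixed open set, each post office goes to its cheapest open site; total = fixed + service.
{C, D, E}: #1→D 2·7=14, #2→C 7·20=140, #3→E 3·9=27, #4→D 3·13=39, #5→E 4·8=32. Service 252; fixed 61; total 313.
{B, C, D, E}: service 236 + fixed 108 = 344
{B, C, D}: service 263 + fixed 95 = 358
{A, B, C, D, E}: service 236 + fixed 161 = 397
No other subset beats 313.

Minimum total cost: 313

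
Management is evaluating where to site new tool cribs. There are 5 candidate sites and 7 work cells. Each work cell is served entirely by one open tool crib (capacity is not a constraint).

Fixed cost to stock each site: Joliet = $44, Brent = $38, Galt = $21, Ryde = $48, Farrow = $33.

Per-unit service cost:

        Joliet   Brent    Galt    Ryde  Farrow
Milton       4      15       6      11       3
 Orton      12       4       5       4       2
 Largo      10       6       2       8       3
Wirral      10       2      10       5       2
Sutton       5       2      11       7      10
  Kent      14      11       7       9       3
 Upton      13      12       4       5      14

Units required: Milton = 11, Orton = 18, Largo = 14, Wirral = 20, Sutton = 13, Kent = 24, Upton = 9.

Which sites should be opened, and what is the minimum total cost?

For any fixed open set, each work cell goes to its cheapest open site; total = fixed + service.
{Brent, Galt, Farrow}: Milton→Farrow 3·11=33, Orton→Farrow 2·18=36, Largo→Galt 2·14=28, Wirral→Brent 2·20=40, Sutton→Brent 2·13=26, Kent→Farrow 3·24=72, Upton→Galt 4·9=36. Service 271; fixed 92; total 363.
{Joliet, Brent, Galt, Farrow}: service 271 + fixed 136 = 407
{Joliet, Galt, Farrow}: service 310 + fixed 98 = 408
{Joliet, Brent, Galt, Ryde, Farrow}: service 271 + fixed 184 = 455
No other subset beats 363.

Open Brent, Galt and Farrow; minimum total cost 363.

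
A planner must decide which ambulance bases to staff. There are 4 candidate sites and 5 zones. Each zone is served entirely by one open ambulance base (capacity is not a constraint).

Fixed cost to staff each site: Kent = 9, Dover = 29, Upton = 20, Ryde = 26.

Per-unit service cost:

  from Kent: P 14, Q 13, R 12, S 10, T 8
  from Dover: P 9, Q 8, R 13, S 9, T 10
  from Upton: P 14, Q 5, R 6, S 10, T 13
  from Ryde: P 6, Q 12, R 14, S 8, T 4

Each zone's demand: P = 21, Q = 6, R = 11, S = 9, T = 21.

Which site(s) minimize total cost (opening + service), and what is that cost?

Open Upton and Ryde; minimum total cost 424.

For any fixed open set, each zone goes to its cheapest open site; total = fixed + service.
{Upton, Ryde}: P→Ryde 6·21=126, Q→Upton 5·6=30, R→Upton 6·11=66, S→Ryde 8·9=72, T→Ryde 4·21=84. Service 378; fixed 46; total 424.
{Kent, Upton, Ryde}: service 378 + fixed 55 = 433
{Dover, Upton, Ryde}: service 378 + fixed 75 = 453
{Kent, Dover, Upton, Ryde}: service 378 + fixed 84 = 462
No other subset beats 424.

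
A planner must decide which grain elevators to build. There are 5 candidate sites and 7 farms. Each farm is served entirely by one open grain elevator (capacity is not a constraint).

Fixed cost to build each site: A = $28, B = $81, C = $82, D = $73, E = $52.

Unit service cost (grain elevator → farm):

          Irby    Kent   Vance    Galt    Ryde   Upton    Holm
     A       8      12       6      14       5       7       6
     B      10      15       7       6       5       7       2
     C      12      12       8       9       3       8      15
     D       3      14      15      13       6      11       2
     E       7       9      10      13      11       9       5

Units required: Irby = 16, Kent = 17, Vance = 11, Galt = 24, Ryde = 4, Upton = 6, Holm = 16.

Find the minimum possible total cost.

For any fixed open set, each farm goes to its cheapest open site; total = fixed + service.
{B, E}: Irby→E 7·16=112, Kent→E 9·17=153, Vance→B 7·11=77, Galt→B 6·24=144, Ryde→B 5·4=20, Upton→B 7·6=42, Holm→B 2·16=32. Service 580; fixed 133; total 713.
{B, D, E}: service 516 + fixed 206 = 722
{A, B, E}: Irby→E 7·16=112, Kent→E 9·17=153, Vance→A 6·11=66, Galt→B 6·24=144, Ryde→A 5·4=20, Upton→A 7·6=42, Holm→B 2·16=32. Service 569; fixed 161; total 730.
{A, B, C, D, E}: service 497 + fixed 316 = 813
No other subset beats 713.

Minimum total cost: 713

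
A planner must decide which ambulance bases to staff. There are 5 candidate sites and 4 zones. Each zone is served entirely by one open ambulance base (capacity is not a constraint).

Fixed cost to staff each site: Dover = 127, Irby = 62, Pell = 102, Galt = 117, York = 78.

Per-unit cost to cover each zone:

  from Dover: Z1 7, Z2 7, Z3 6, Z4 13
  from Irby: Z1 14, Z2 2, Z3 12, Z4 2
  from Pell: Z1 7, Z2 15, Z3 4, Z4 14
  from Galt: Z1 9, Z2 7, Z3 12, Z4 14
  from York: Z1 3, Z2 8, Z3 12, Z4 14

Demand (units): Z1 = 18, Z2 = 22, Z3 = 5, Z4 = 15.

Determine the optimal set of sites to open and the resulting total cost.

Open Irby and York; minimum total cost 328.

For any fixed open set, each zone goes to its cheapest open site; total = fixed + service.
{Irby, York}: Z1→York 3·18=54, Z2→Irby 2·22=44, Z3→Irby 12·5=60, Z4→Irby 2·15=30. Service 188; fixed 140; total 328.
{Irby, Pell}: Z1→Pell 7·18=126, Z2→Irby 2·22=44, Z3→Pell 4·5=20, Z4→Irby 2·15=30. Service 220; fixed 164; total 384.
{Irby, Pell, York}: Z1→York 3·18=54, Z2→Irby 2·22=44, Z3→Pell 4·5=20, Z4→Irby 2·15=30. Service 148; fixed 242; total 390.
{Dover, Irby, Pell, Galt, York}: Z1→York 3·18=54, Z2→Irby 2·22=44, Z3→Pell 4·5=20, Z4→Irby 2·15=30. Service 148; fixed 486; total 634.
No other subset beats 328.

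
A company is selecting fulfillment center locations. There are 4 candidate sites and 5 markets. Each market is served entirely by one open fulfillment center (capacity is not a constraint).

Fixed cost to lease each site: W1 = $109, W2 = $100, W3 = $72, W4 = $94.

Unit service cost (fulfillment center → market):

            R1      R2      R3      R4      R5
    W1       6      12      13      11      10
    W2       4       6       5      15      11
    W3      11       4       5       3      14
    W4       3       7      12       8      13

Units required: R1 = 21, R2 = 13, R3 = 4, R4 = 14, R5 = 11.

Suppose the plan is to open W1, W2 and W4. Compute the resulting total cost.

Total cost: 686

Each market is assigned to its cheapest site among the open ones.
{W1, W2, W4}: R1→W4 3·21=63, R2→W2 6·13=78, R3→W2 5·4=20, R4→W4 8·14=112, R5→W1 10·11=110. Service 383; fixed 303; total 686.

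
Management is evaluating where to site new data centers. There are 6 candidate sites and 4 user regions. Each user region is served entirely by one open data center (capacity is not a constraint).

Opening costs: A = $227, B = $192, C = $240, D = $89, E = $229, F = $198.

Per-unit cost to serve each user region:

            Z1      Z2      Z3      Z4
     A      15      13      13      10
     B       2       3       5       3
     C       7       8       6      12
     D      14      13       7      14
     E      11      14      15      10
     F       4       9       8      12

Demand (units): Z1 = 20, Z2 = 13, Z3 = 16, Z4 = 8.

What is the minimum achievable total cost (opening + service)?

For any fixed open set, each user region goes to its cheapest open site; total = fixed + service.
{B}: Z1→B 2·20=40, Z2→B 3·13=39, Z3→B 5·16=80, Z4→B 3·8=24. Service 183; fixed 192; total 375.
{B, D}: Z1→B 2·20=40, Z2→B 3·13=39, Z3→B 5·16=80, Z4→B 3·8=24. Service 183; fixed 281; total 464.
{B, F}: Z1→B 2·20=40, Z2→B 3·13=39, Z3→B 5·16=80, Z4→B 3·8=24. Service 183; fixed 390; total 573.
{A, B, C, D, E, F}: Z1→B 2·20=40, Z2→B 3·13=39, Z3→B 5·16=80, Z4→B 3·8=24. Service 183; fixed 1175; total 1358.
No other subset beats 375.

Minimum total cost: 375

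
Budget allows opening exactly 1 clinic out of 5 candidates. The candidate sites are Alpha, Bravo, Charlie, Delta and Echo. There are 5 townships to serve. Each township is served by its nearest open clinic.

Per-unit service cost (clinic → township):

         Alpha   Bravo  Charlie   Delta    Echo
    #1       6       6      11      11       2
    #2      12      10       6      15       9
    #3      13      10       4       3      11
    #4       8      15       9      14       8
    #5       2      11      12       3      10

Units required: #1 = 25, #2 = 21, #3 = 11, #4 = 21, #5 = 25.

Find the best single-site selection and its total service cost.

Choose Alpha only; total service cost 763.

With exactly 1 open, each township uses its cheapest among the chosen.
{Alpha}: #1→Alpha 6·25=150, #2→Alpha 12·21=252, #3→Alpha 13·11=143, #4→Alpha 8·21=168, #5→Alpha 2·25=50. Service cost 763.
{Echo}: service cost 778
{Charlie}: service cost 934
Among all 5 size-1 choices, {Alpha} is lowest.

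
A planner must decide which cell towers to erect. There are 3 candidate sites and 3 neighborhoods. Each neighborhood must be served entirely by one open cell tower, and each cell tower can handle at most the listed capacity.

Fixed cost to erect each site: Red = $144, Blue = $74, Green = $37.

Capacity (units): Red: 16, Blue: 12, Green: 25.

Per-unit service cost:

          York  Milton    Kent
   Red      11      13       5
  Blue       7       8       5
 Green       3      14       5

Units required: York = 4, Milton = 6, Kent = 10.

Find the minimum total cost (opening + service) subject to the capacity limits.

Open {Green}: York→Green 3·4=12, Milton→Green 14·6=84, Kent→Green 5·10=50.
Loads: Green carries 20/25. Service 146; fixed 37; total 183.
Next best feasible plan costs 221.

Minimum total cost: 183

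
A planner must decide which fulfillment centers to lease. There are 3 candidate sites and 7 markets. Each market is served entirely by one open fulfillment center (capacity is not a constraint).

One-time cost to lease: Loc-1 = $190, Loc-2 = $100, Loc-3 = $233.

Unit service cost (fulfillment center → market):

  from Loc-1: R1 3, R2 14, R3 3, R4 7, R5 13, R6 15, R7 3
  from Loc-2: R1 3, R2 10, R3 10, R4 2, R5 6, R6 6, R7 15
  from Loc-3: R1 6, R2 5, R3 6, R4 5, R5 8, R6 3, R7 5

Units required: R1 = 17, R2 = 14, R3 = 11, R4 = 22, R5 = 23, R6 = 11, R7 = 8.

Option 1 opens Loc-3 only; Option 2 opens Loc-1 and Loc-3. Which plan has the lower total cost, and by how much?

Option 1: {Loc-3}: R1→Loc-3 6·17=102, R2→Loc-3 5·14=70, R3→Loc-3 6·11=66, R4→Loc-3 5·22=110, R5→Loc-3 8·23=184, R6→Loc-3 3·11=33, R7→Loc-3 5·8=40. Service 605; fixed 233; total 838.
Option 2: {Loc-1, Loc-3}: R1→Loc-1 3·17=51, R2→Loc-3 5·14=70, R3→Loc-1 3·11=33, R4→Loc-3 5·22=110, R5→Loc-3 8·23=184, R6→Loc-3 3·11=33, R7→Loc-1 3·8=24. Service 505; fixed 423; total 928.
Difference: |838 − 928| = 90.

Option 1 is cheaper by 90.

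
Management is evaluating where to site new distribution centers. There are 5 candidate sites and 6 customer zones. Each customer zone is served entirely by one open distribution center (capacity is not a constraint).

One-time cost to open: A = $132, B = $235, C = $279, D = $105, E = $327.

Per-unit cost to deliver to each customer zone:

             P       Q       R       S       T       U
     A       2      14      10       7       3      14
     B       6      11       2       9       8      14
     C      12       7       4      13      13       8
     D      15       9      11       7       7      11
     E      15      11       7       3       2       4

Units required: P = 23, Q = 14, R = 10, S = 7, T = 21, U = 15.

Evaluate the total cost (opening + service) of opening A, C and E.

Total cost: 1045

Each customer zone is assigned to its cheapest site among the open ones.
{A, C, E}: P→A 2·23=46, Q→C 7·14=98, R→C 4·10=40, S→E 3·7=21, T→E 2·21=42, U→E 4·15=60. Service 307; fixed 738; total 1045.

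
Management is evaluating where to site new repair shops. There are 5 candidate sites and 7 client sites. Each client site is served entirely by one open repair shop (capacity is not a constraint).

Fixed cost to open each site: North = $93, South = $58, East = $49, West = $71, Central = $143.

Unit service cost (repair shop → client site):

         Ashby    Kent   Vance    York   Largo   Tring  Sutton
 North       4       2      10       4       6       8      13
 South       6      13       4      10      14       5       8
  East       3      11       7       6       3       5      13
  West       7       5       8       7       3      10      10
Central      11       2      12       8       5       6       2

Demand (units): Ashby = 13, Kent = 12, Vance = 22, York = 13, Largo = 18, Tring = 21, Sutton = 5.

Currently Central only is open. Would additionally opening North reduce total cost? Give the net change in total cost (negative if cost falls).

Current service cost with {Central}: 761.
Adding North: each client site re-picks its cheapest; new service cost 574, saving 187.
Extra fixed cost: 93. Net change = 93 − 187 = -94.
(Totals: 904 → 810.)

Yes — net change −94 (cost falls by 94).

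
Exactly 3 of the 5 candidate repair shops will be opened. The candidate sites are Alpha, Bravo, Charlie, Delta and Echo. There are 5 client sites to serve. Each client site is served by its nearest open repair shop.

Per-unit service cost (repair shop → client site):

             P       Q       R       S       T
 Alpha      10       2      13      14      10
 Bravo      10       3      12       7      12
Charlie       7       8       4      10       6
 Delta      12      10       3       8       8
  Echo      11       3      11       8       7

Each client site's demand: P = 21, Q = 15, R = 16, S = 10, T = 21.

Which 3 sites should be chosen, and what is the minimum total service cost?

Choose Alpha, Charlie and Delta; total service cost 431.

With exactly 3 open, each client site uses its cheapest among the chosen.
{Alpha, Charlie, Delta}: P→Charlie 7·21=147, Q→Alpha 2·15=30, R→Delta 3·16=48, S→Delta 8·10=80, T→Charlie 6·21=126. Service cost 431.
{Bravo, Charlie, Delta}: service cost 436
{Alpha, Bravo, Charlie}: service cost 437
Among all 10 size-3 choices, {Alpha, Charlie, Delta} is lowest.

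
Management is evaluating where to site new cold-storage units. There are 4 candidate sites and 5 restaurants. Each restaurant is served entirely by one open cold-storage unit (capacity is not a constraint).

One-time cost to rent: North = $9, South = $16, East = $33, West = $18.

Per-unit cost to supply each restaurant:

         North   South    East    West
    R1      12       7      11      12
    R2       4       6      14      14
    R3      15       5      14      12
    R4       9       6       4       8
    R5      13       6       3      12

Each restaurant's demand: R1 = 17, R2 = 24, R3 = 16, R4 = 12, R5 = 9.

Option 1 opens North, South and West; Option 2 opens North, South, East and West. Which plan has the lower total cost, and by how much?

Option 1: {North, South, West}: R1→South 7·17=119, R2→North 4·24=96, R3→South 5·16=80, R4→South 6·12=72, R5→South 6·9=54. Service 421; fixed 43; total 464.
Option 2: {North, South, East, West}: R1→South 7·17=119, R2→North 4·24=96, R3→South 5·16=80, R4→East 4·12=48, R5→East 3·9=27. Service 370; fixed 76; total 446.
Difference: |464 − 446| = 18.

Option 2 is cheaper by 18.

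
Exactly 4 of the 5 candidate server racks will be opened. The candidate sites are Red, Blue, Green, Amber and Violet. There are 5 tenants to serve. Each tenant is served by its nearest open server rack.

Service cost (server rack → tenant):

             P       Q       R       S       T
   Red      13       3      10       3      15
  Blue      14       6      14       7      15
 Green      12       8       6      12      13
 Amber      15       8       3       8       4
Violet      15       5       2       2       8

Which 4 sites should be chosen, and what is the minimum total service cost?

With exactly 4 open, each tenant uses its cheapest among the chosen.
{Red, Green, Amber, Violet}: P→Green 12, Q→Red 3, R→Violet 2, S→Violet 2, T→Amber 4. Service cost 23.
{Red, Blue, Amber, Violet}: service cost 24
{Red, Blue, Green, Amber}: service cost 25
Among all 5 size-4 choices, {Red, Green, Amber, Violet} is lowest.

Choose Red, Green, Amber and Violet; total service cost 23.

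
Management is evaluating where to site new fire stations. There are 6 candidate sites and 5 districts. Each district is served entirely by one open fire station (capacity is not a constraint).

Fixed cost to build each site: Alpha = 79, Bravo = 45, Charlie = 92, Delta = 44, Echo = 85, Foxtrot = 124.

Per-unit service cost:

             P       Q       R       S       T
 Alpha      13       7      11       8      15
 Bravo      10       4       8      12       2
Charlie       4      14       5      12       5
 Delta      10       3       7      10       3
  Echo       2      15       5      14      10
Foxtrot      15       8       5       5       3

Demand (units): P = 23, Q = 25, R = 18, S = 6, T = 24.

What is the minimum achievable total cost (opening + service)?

Minimum total cost: 472

For any fixed open set, each district goes to its cheapest open site; total = fixed + service.
{Delta, Echo}: P→Echo 2·23=46, Q→Delta 3·25=75, R→Echo 5·18=90, S→Delta 10·6=60, T→Delta 3·24=72. Service 343; fixed 129; total 472.
{Bravo, Echo}: P→Echo 2·23=46, Q→Bravo 4·25=100, R→Echo 5·18=90, S→Bravo 12·6=72, T→Bravo 2·24=48. Service 356; fixed 130; total 486.
{Bravo, Delta, Echo}: service 319 + fixed 174 = 493
{Alpha, Bravo, Charlie, Delta, Echo, Foxtrot}: service 289 + fixed 469 = 758
No other subset beats 472.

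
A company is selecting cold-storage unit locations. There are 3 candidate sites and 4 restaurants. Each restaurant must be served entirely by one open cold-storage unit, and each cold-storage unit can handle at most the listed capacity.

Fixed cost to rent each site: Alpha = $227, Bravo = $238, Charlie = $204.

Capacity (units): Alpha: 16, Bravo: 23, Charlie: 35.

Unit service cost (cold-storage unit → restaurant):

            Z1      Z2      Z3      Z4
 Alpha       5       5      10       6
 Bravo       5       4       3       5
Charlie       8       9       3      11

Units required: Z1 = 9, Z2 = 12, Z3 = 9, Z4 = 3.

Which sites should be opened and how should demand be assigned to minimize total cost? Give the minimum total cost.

Open {Charlie}: Z1→Charlie 8·9=72, Z2→Charlie 9·12=108, Z3→Charlie 3·9=27, Z4→Charlie 11·3=33.
Loads: Charlie carries 33/35. Service 240; fixed 204; total 444.
Next best feasible plan costs 595.

Minimum total cost: 444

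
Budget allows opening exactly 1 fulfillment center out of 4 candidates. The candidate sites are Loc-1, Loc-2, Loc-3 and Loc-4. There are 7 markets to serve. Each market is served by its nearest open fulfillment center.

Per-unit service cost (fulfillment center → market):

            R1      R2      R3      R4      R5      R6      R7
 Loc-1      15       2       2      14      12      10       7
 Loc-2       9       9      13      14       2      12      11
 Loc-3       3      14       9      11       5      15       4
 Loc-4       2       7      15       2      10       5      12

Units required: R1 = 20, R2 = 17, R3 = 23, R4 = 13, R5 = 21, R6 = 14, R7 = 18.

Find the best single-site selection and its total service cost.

With exactly 1 open, each market uses its cheapest among the chosen.
{Loc-4}: R1→Loc-4 2·20=40, R2→Loc-4 7·17=119, R3→Loc-4 15·23=345, R4→Loc-4 2·13=26, R5→Loc-4 10·21=210, R6→Loc-4 5·14=70, R7→Loc-4 12·18=216. Service cost 1026.
{Loc-3}: service cost 1035
{Loc-1}: service cost 1080
Among all 4 size-1 choices, {Loc-4} is lowest.

Choose Loc-4 only; total service cost 1026.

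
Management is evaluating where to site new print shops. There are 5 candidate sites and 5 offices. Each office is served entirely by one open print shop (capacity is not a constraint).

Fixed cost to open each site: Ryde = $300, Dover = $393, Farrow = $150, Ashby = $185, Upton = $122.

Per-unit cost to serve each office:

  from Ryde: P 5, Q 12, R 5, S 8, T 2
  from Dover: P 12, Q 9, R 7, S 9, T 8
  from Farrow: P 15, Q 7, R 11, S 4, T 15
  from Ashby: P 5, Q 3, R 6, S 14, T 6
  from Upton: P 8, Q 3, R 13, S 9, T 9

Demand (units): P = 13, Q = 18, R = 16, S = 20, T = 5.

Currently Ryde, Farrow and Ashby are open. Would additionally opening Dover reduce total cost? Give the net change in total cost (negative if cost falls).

Current service cost with {Ryde, Farrow, Ashby}: 289.
Adding Dover: each office re-picks its cheapest; new service cost 289, saving 0.
Extra fixed cost: 393. Net change = 393 − 0 = 393.
(Totals: 924 → 1317.)

No — net change +393 (cost rises by 393).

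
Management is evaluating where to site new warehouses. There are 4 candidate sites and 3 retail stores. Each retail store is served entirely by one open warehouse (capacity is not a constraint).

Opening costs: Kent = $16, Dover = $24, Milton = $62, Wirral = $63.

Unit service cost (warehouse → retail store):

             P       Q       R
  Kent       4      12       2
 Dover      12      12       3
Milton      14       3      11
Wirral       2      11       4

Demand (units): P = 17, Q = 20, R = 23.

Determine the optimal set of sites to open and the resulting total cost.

Open Kent and Milton; minimum total cost 252.

For any fixed open set, each retail store goes to its cheapest open site; total = fixed + service.
{Kent, Milton}: P→Kent 4·17=68, Q→Milton 3·20=60, R→Kent 2·23=46. Service 174; fixed 78; total 252.
{Kent, Dover, Milton}: service 174 + fixed 102 = 276
{Kent, Milton, Wirral}: service 140 + fixed 141 = 281
{Kent, Dover, Milton, Wirral}: P→Wirral 2·17=34, Q→Milton 3·20=60, R→Kent 2·23=46. Service 140; fixed 165; total 305.
No other subset beats 252.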